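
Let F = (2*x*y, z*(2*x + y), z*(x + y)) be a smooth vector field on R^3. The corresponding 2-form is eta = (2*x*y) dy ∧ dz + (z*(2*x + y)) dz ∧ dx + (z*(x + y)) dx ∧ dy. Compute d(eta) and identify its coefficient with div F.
d(eta) = (x + 3*y + z) dx ∧ dy ∧ dz; div F = x + 3*y + z

For a 2-form in R^3 of the form above, applying d gives a 3-form with coefficient ∂P/∂x + ∂Q/∂y + ∂R/∂z:
  ∂P/∂x = 2*y
  ∂Q/∂y = z
  ∂R/∂z = x + y
Sum = x + 3*y + z, which is exactly div F.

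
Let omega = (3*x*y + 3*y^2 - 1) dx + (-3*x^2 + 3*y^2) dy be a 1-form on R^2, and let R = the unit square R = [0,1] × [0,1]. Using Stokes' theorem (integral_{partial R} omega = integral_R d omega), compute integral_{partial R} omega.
integral_(partial R) omega = -15/2

Stokes: integral_partial_R omega = integral_R d omega with d omega = (∂Q/∂x - ∂P/∂y) dx ∧ dy.
  ∂Q/∂x = -6*x
  ∂P/∂y = 3*x + 6*y
  integrand = ∂Q/∂x - ∂P/∂y = -9*x - 6*y.
Integrating over R: integral_0^1 integral_0^1 (-9*x - 6*y) dx dy = -15/2.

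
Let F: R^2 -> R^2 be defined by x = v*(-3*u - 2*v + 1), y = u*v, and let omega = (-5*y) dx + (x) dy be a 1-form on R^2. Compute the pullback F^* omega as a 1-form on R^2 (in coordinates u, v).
F^* omega = (v^2*(12*u - 2*v + 1)) du + (2*u*v*(6*u + 9*v - 2)) dv

Using F^*(f dg) = (f ∘ F) d(g ∘ F), substitute each coordinate x_i by F_i(u, v) in f_i, and replace dx_i by d F_i = (∂F_i/∂u) du + (∂F_i/∂v) dv.
  For the x component: f_1(F) = -5*u*v; d F_1 = (-3*v) du + (-3*u - 4*v + 1) dv
  For the y component: f_2(F) = v*(-3*u - 2*v + 1); d F_2 = (v) du + (u) dv
Combining and collecting du, dv coefficients:
  coeff of du: v^2*(12*u - 2*v + 1)
  coeff of dv: 2*u*v*(6*u + 9*v - 2)
F^* omega = (v^2*(12*u - 2*v + 1)) du + (2*u*v*(6*u + 9*v - 2)) dv.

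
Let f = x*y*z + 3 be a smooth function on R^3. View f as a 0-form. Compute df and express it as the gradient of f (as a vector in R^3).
df = (y*z) dx + (x*z) dy + (x*y) dz; grad f = (y*z, x*z, x*y)

For a 0-form f, d f = (∂f/∂x) dx + (∂f/∂y) dy + (∂f/∂z) dz. The components of the vector representation are exactly the entries of grad f in Cartesian coordinates:
  ∂f/∂x = y*z
  ∂f/∂y = x*z
  ∂f/∂z = x*y.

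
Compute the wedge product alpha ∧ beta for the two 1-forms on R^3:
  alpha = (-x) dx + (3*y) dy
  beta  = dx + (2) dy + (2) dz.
alpha ∧ beta = (-2*x - 3*y) dx ∧ dy + (-2*x) dx ∧ dz + (6*y) dy ∧ dz

Distribute the wedge, using dx_i ∧ dx_j = -dx_j ∧ dx_i and dx_i ∧ dx_i = 0. For each pair (i, j) with i < j, the coefficient of dx_i ∧ dx_j in alpha ∧ beta is (alpha_i * beta_j - alpha_j * beta_i). Collecting: alpha ∧ beta = (-2*x - 3*y) dx ∧ dy + (-2*x) dx ∧ dz + (6*y) dy ∧ dz.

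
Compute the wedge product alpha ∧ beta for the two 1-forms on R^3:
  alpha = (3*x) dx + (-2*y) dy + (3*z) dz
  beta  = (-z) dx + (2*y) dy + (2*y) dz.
alpha ∧ beta = (2*y*(3*x - z)) dx ∧ dy + (6*x*y + 3*z^2) dx ∧ dz + (-2*y*(2*y + 3*z)) dy ∧ dz

Distribute the wedge, using dx_i ∧ dx_j = -dx_j ∧ dx_i and dx_i ∧ dx_i = 0. For each pair (i, j) with i < j, the coefficient of dx_i ∧ dx_j in alpha ∧ beta is (alpha_i * beta_j - alpha_j * beta_i). Collecting: alpha ∧ beta = (2*y*(3*x - z)) dx ∧ dy + (6*x*y + 3*z^2) dx ∧ dz + (-2*y*(2*y + 3*z)) dy ∧ dz.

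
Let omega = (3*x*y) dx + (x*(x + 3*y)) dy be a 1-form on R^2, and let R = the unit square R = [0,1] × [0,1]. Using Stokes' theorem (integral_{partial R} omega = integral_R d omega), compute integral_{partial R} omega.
integral_(partial R) omega = 1

Stokes: integral_partial_R omega = integral_R d omega with d omega = (∂Q/∂x - ∂P/∂y) dx ∧ dy.
  ∂Q/∂x = 2*x + 3*y
  ∂P/∂y = 3*x
  integrand = ∂Q/∂x - ∂P/∂y = -x + 3*y.
Integrating over R: integral_0^1 integral_0^1 (-x + 3*y) dx dy = 1.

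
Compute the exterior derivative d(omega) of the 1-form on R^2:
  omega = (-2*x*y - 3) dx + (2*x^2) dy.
d(omega) = (6*x) dx ∧ dy

For a 1-form omega = sum_i f_i dx_i, the exterior derivative is
  d(omega) = sum_{i < j} (∂f_j/∂x_i - ∂f_i/∂x_j) dx_i ∧ dx_j.
  coefficient of dx ∧ dy: ∂f_2/∂x - ∂f_1/∂y = ∂(2*x^2)/∂x - ∂(-2*x*y - 3)/∂y = 6*x
Assembling: d(omega) = (6*x) dx ∧ dy.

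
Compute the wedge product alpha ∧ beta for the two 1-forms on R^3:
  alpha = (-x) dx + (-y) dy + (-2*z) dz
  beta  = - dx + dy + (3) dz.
alpha ∧ beta = (-x - y) dx ∧ dy + (-3*x - 2*z) dx ∧ dz + (-3*y + 2*z) dy ∧ dz

Distribute the wedge, using dx_i ∧ dx_j = -dx_j ∧ dx_i and dx_i ∧ dx_i = 0. For each pair (i, j) with i < j, the coefficient of dx_i ∧ dx_j in alpha ∧ beta is (alpha_i * beta_j - alpha_j * beta_i). Collecting: alpha ∧ beta = (-x - y) dx ∧ dy + (-3*x - 2*z) dx ∧ dz + (-3*y + 2*z) dy ∧ dz.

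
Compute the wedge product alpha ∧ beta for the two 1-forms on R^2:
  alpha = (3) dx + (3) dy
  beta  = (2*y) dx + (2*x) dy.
alpha ∧ beta = (6*x - 6*y) dx ∧ dy

Distribute the wedge, using dx_i ∧ dx_j = -dx_j ∧ dx_i and dx_i ∧ dx_i = 0. For each pair (i, j) with i < j, the coefficient of dx_i ∧ dx_j in alpha ∧ beta is (alpha_i * beta_j - alpha_j * beta_i). Collecting: alpha ∧ beta = (6*x - 6*y) dx ∧ dy.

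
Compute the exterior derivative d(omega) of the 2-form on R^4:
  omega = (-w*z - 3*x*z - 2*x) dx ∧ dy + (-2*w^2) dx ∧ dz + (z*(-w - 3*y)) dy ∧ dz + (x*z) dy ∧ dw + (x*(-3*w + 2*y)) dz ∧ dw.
d(omega) = (-w - 3*x) dx ∧ dy ∧ dz + (-7*w + 2*y) dx ∧ dz ∧ dw + (x - z) dy ∧ dz ∧ dw

For a 2-form omega = sum_{i<j} g_{ij} dx_i ∧ dx_j, the exterior derivative is
  d(omega) = sum_{i<j} d(g_{ij}) ∧ dx_i ∧ dx_j = sum_{i<j, k} (∂g_{ij}/∂x_k) dx_k ∧ dx_i ∧ dx_j.
Expand each term, using dx_k ∧ dx_i ∧ dx_j = sgn(permutation) dx_{(a)} ∧ dx_{(b)} ∧ dx_{(c)} with (a < b < c) sorted:
  d(-w*z - 3*x*z - 2*x) includes (∂/∂z)(-w*z - 3*x*z - 2*x) dz = (-w - 3*x) dz, which multiplied by dx ∧ dy gives (-w - 3*x) dx ∧ dy ∧ dz
  d(-w*z - 3*x*z - 2*x) includes (∂/∂w)(-w*z - 3*x*z - 2*x) dw = (-z) dw, which multiplied by dx ∧ dy gives (-z) dx ∧ dy ∧ dw
  d(-2*w^2) includes (∂/∂w)(-2*w^2) dw = (-4*w) dw, which multiplied by dx ∧ dz gives (-4*w) dx ∧ dz ∧ dw
  d(z*(-w - 3*y)) includes (∂/∂w)(z*(-w - 3*y)) dw = (-z) dw, which multiplied by dy ∧ dz gives (-z) dy ∧ dz ∧ dw
  d(x*z) includes (∂/∂x)(x*z) dx = (z) dx, which multiplied by dy ∧ dw gives (z) dx ∧ dy ∧ dw
  d(x*z) includes (∂/∂z)(x*z) dz = (x) dz, which multiplied by dy ∧ dw gives (-x) dy ∧ dz ∧ dw
  d(x*(-3*w + 2*y)) includes (∂/∂x)(x*(-3*w + 2*y)) dx = (-3*w + 2*y) dx, which multiplied by dz ∧ dw gives (-3*w + 2*y) dx ∧ dz ∧ dw
  d(x*(-3*w + 2*y)) includes (∂/∂y)(x*(-3*w + 2*y)) dy = (2*x) dy, which multiplied by dz ∧ dw gives (2*x) dy ∧ dz ∧ dw
Collecting like 3-forms: d(omega) = (-w - 3*x) dx ∧ dy ∧ dz + (-7*w + 2*y) dx ∧ dz ∧ dw + (x - z) dy ∧ dz ∧ dw.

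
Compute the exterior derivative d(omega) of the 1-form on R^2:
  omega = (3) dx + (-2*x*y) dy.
d(omega) = (-2*y) dx ∧ dy

For a 1-form omega = sum_i f_i dx_i, the exterior derivative is
  d(omega) = sum_{i < j} (∂f_j/∂x_i - ∂f_i/∂x_j) dx_i ∧ dx_j.
  coefficient of dx ∧ dy: ∂f_2/∂x - ∂f_1/∂y = ∂(-2*x*y)/∂x - ∂(3)/∂y = -2*y
Assembling: d(omega) = (-2*y) dx ∧ dy.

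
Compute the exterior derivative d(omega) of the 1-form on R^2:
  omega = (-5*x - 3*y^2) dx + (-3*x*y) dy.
d(omega) = (3*y) dx ∧ dy

For a 1-form omega = sum_i f_i dx_i, the exterior derivative is
  d(omega) = sum_{i < j} (∂f_j/∂x_i - ∂f_i/∂x_j) dx_i ∧ dx_j.
  coefficient of dx ∧ dy: ∂f_2/∂x - ∂f_1/∂y = ∂(-3*x*y)/∂x - ∂(-5*x - 3*y^2)/∂y = 3*y
Assembling: d(omega) = (3*y) dx ∧ dy.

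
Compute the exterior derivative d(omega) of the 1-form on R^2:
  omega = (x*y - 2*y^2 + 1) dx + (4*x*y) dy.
d(omega) = (-x + 8*y) dx ∧ dy

For a 1-form omega = sum_i f_i dx_i, the exterior derivative is
  d(omega) = sum_{i < j} (∂f_j/∂x_i - ∂f_i/∂x_j) dx_i ∧ dx_j.
  coefficient of dx ∧ dy: ∂f_2/∂x - ∂f_1/∂y = ∂(4*x*y)/∂x - ∂(x*y - 2*y^2 + 1)/∂y = -x + 8*y
Assembling: d(omega) = (-x + 8*y) dx ∧ dy.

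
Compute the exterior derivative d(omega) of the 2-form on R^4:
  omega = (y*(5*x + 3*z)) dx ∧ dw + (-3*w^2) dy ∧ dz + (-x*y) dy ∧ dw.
d(omega) = (-5*x - y - 3*z) dx ∧ dy ∧ dw + (-3*y) dx ∧ dz ∧ dw + (-6*w) dy ∧ dz ∧ dw

For a 2-form omega = sum_{i<j} g_{ij} dx_i ∧ dx_j, the exterior derivative is
  d(omega) = sum_{i<j} d(g_{ij}) ∧ dx_i ∧ dx_j = sum_{i<j, k} (∂g_{ij}/∂x_k) dx_k ∧ dx_i ∧ dx_j.
Expand each term, using dx_k ∧ dx_i ∧ dx_j = sgn(permutation) dx_{(a)} ∧ dx_{(b)} ∧ dx_{(c)} with (a < b < c) sorted:
  d(y*(5*x + 3*z)) includes (∂/∂y)(y*(5*x + 3*z)) dy = (5*x + 3*z) dy, which multiplied by dx ∧ dw gives (-5*x - 3*z) dx ∧ dy ∧ dw
  d(y*(5*x + 3*z)) includes (∂/∂z)(y*(5*x + 3*z)) dz = (3*y) dz, which multiplied by dx ∧ dw gives (-3*y) dx ∧ dz ∧ dw
  d(-3*w^2) includes (∂/∂w)(-3*w^2) dw = (-6*w) dw, which multiplied by dy ∧ dz gives (-6*w) dy ∧ dz ∧ dw
  d(-x*y) includes (∂/∂x)(-x*y) dx = (-y) dx, which multiplied by dy ∧ dw gives (-y) dx ∧ dy ∧ dw
Collecting like 3-forms: d(omega) = (-5*x - y - 3*z) dx ∧ dy ∧ dw + (-3*y) dx ∧ dz ∧ dw + (-6*w) dy ∧ dz ∧ dw.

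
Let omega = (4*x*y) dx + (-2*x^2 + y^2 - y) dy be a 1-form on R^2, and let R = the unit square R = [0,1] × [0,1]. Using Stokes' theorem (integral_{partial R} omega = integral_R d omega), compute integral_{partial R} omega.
integral_(partial R) omega = -4

Stokes: integral_partial_R omega = integral_R d omega with d omega = (∂Q/∂x - ∂P/∂y) dx ∧ dy.
  ∂Q/∂x = -4*x
  ∂P/∂y = 4*x
  integrand = ∂Q/∂x - ∂P/∂y = -8*x.
Integrating over R: integral_0^1 integral_0^1 (-8*x) dx dy = -4.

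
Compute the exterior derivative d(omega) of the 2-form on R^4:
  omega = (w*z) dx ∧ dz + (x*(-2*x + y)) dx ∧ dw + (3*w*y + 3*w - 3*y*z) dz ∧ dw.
d(omega) = (z) dx ∧ dz ∧ dw + (-x) dx ∧ dy ∧ dw + (3*w - 3*z) dy ∧ dz ∧ dw

For a 2-form omega = sum_{i<j} g_{ij} dx_i ∧ dx_j, the exterior derivative is
  d(omega) = sum_{i<j} d(g_{ij}) ∧ dx_i ∧ dx_j = sum_{i<j, k} (∂g_{ij}/∂x_k) dx_k ∧ dx_i ∧ dx_j.
Expand each term, using dx_k ∧ dx_i ∧ dx_j = sgn(permutation) dx_{(a)} ∧ dx_{(b)} ∧ dx_{(c)} with (a < b < c) sorted:
  d(w*z) includes (∂/∂w)(w*z) dw = (z) dw, which multiplied by dx ∧ dz gives (z) dx ∧ dz ∧ dw
  d(x*(-2*x + y)) includes (∂/∂y)(x*(-2*x + y)) dy = (x) dy, which multiplied by dx ∧ dw gives (-x) dx ∧ dy ∧ dw
  d(3*w*y + 3*w - 3*y*z) includes (∂/∂y)(3*w*y + 3*w - 3*y*z) dy = (3*w - 3*z) dy, which multiplied by dz ∧ dw gives (3*w - 3*z) dy ∧ dz ∧ dw
Collecting like 3-forms: d(omega) = (z) dx ∧ dz ∧ dw + (-x) dx ∧ dy ∧ dw + (3*w - 3*z) dy ∧ dz ∧ dw.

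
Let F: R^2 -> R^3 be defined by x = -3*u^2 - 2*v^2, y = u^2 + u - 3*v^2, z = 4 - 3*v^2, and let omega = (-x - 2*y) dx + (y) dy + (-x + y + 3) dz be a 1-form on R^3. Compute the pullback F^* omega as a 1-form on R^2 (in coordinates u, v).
F^* omega = (-4*u^3 + 15*u^2 - 54*u*v^2 + u - 3*v^2) du + (2*v*(-17*u^2 - 2*u - 4*v^2 - 9)) dv

Using F^*(f dg) = (f ∘ F) d(g ∘ F), substitute each coordinate x_i by F_i(u, v) in f_i, and replace dx_i by d F_i = (∂F_i/∂u) du + (∂F_i/∂v) dv.
  For the x component: f_1(F) = u^2 - 2*u + 8*v^2; d F_1 = (-6*u) du + (-4*v) dv
  For the y component: f_2(F) = u^2 + u - 3*v^2; d F_2 = (2*u + 1) du + (-6*v) dv
  For the z component: f_3(F) = 4*u^2 + u - v^2 + 3; d F_3 = (0) du + (-6*v) dv
Combining and collecting du, dv coefficients:
  coeff of du: -4*u^3 + 15*u^2 - 54*u*v^2 + u - 3*v^2
  coeff of dv: 2*v*(-17*u^2 - 2*u - 4*v^2 - 9)
F^* omega = (-4*u^3 + 15*u^2 - 54*u*v^2 + u - 3*v^2) du + (2*v*(-17*u^2 - 2*u - 4*v^2 - 9)) dv.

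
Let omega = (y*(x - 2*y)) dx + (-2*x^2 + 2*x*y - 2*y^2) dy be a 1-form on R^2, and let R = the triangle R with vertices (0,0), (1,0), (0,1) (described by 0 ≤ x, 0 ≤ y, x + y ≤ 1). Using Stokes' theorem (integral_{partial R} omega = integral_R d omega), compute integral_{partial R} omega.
integral_(partial R) omega = 1/6

Stokes: integral_partial_R omega = integral_R d omega with d omega = (∂Q/∂x - ∂P/∂y) dx ∧ dy.
  ∂Q/∂x = -4*x + 2*y
  ∂P/∂y = x - 4*y
  integrand = ∂Q/∂x - ∂P/∂y = -5*x + 6*y.
Integrating over R: integral_0^1 integral_0^{1-x} (-5*x + 6*y) dy dx = 1/6.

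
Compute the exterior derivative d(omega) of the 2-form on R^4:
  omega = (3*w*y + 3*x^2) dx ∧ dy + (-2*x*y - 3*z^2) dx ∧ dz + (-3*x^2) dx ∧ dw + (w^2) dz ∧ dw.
d(omega) = (3*y) dx ∧ dy ∧ dw + (2*x) dx ∧ dy ∧ dz

For a 2-form omega = sum_{i<j} g_{ij} dx_i ∧ dx_j, the exterior derivative is
  d(omega) = sum_{i<j} d(g_{ij}) ∧ dx_i ∧ dx_j = sum_{i<j, k} (∂g_{ij}/∂x_k) dx_k ∧ dx_i ∧ dx_j.
Expand each term, using dx_k ∧ dx_i ∧ dx_j = sgn(permutation) dx_{(a)} ∧ dx_{(b)} ∧ dx_{(c)} with (a < b < c) sorted:
  d(3*w*y + 3*x^2) includes (∂/∂w)(3*w*y + 3*x^2) dw = (3*y) dw, which multiplied by dx ∧ dy gives (3*y) dx ∧ dy ∧ dw
  d(-2*x*y - 3*z^2) includes (∂/∂y)(-2*x*y - 3*z^2) dy = (-2*x) dy, which multiplied by dx ∧ dz gives (2*x) dx ∧ dy ∧ dz
Collecting like 3-forms: d(omega) = (3*y) dx ∧ dy ∧ dw + (2*x) dx ∧ dy ∧ dz.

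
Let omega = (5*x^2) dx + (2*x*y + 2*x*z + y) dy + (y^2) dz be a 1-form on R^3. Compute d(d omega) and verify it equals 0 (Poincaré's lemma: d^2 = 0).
d(d omega) = 0

Step 1: d omega = sum_{i<j} (∂f_j/∂x_i - ∂f_i/∂x_j) dx_i ∧ dx_j:
  coeff of dx ∧ dy: 2*y + 2*z
  coeff of dx ∧ dz: 0
  coeff of dy ∧ dz: -2*x + 2*y
Step 2: Apply d again to each 2-form coefficient. The only possible 3-form in R^3 is dx ∧ dy ∧ dz, with coefficient
  ∂(coeff of dy∧dz)/∂x - ∂(coeff of dx∧dz)/∂y + ∂(coeff of dx∧dy)/∂z
  = ∂/∂x (-2*x + 2*y) - ∂/∂y (0) + ∂/∂z (2*y + 2*z).
Each of these terms simplifies to sums of mixed partials that cancel in pairs. The result is 0 (by equality of mixed partials for smooth functions — Schwarz / Clairaut).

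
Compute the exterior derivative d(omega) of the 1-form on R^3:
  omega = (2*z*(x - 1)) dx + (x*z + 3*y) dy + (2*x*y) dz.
d(omega) = (z) dx ∧ dy + (-2*x + 2*y + 2) dx ∧ dz + (x) dy ∧ dz

For a 1-form omega = sum_i f_i dx_i, the exterior derivative is
  d(omega) = sum_{i < j} (∂f_j/∂x_i - ∂f_i/∂x_j) dx_i ∧ dx_j.
  coefficient of dx ∧ dy: ∂f_2/∂x - ∂f_1/∂y = ∂(x*z + 3*y)/∂x - ∂(2*z*(x - 1))/∂y = z
  coefficient of dx ∧ dz: ∂f_3/∂x - ∂f_1/∂z = ∂(2*x*y)/∂x - ∂(2*z*(x - 1))/∂z = -2*x + 2*y + 2
  coefficient of dy ∧ dz: ∂f_3/∂y - ∂f_2/∂z = ∂(2*x*y)/∂y - ∂(x*z + 3*y)/∂z = x
Assembling: d(omega) = (z) dx ∧ dy + (-2*x + 2*y + 2) dx ∧ dz + (x) dy ∧ dz.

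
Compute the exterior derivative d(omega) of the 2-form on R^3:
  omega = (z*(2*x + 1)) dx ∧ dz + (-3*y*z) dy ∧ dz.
d(omega) = 0

For a 2-form omega = sum_{i<j} g_{ij} dx_i ∧ dx_j, the exterior derivative is
  d(omega) = sum_{i<j} d(g_{ij}) ∧ dx_i ∧ dx_j = sum_{i<j, k} (∂g_{ij}/∂x_k) dx_k ∧ dx_i ∧ dx_j.
Expand each term, using dx_k ∧ dx_i ∧ dx_j = sgn(permutation) dx_{(a)} ∧ dx_{(b)} ∧ dx_{(c)} with (a < b < c) sorted:

Collecting like 3-forms: d(omega) = 0.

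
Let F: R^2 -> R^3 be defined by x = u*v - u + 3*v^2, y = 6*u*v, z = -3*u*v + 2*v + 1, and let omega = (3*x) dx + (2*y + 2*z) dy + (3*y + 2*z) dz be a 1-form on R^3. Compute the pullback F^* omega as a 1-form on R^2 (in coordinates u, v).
F^* omega = (3*u*v^2 - 6*u*v + 3*u + 9*v^3 + 3*v^2 + 6*v) du + (3*u^2*v - 3*u^2 + 27*u*v^2 + 18*u*v + 6*u + 54*v^3 + 8*v + 4) dv

Using F^*(f dg) = (f ∘ F) d(g ∘ F), substitute each coordinate x_i by F_i(u, v) in f_i, and replace dx_i by d F_i = (∂F_i/∂u) du + (∂F_i/∂v) dv.
  For the x component: f_1(F) = 3*u*v - 3*u + 9*v^2; d F_1 = (v - 1) du + (u + 6*v) dv
  For the y component: f_2(F) = 6*u*v + 4*v + 2; d F_2 = (6*v) du + (6*u) dv
  For the z component: f_3(F) = 12*u*v + 4*v + 2; d F_3 = (-3*v) du + (2 - 3*u) dv
Combining and collecting du, dv coefficients:
  coeff of du: 3*u*v^2 - 6*u*v + 3*u + 9*v^3 + 3*v^2 + 6*v
  coeff of dv: 3*u^2*v - 3*u^2 + 27*u*v^2 + 18*u*v + 6*u + 54*v^3 + 8*v + 4
F^* omega = (3*u*v^2 - 6*u*v + 3*u + 9*v^3 + 3*v^2 + 6*v) du + (3*u^2*v - 3*u^2 + 27*u*v^2 + 18*u*v + 6*u + 54*v^3 + 8*v + 4) dv.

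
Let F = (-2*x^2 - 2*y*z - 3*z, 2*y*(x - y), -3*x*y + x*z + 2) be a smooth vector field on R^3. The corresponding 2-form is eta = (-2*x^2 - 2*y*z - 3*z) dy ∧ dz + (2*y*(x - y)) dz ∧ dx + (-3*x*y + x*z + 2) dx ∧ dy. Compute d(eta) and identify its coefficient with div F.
d(eta) = (-x - 4*y) dx ∧ dy ∧ dz; div F = -x - 4*y

For a 2-form in R^3 of the form above, applying d gives a 3-form with coefficient ∂P/∂x + ∂Q/∂y + ∂R/∂z:
  ∂P/∂x = -4*x
  ∂Q/∂y = 2*x - 4*y
  ∂R/∂z = x
Sum = -x - 4*y, which is exactly div F.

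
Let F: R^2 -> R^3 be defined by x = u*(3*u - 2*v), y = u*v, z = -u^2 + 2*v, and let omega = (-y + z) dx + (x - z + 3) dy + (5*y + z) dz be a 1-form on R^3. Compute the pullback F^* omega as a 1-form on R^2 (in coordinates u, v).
F^* omega = (-4*u^3 - 10*u^2*v + 8*u*v - 6*v^2 + 3*v) du + (6*u^3 - 2*u^2 + 4*u*v + 3*u + 4*v) dv

Using F^*(f dg) = (f ∘ F) d(g ∘ F), substitute each coordinate x_i by F_i(u, v) in f_i, and replace dx_i by d F_i = (∂F_i/∂u) du + (∂F_i/∂v) dv.
  For the x component: f_1(F) = -u^2 - u*v + 2*v; d F_1 = (6*u - 2*v) du + (-2*u) dv
  For the y component: f_2(F) = 4*u^2 - 2*u*v - 2*v + 3; d F_2 = (v) du + (u) dv
  For the z component: f_3(F) = -u^2 + 5*u*v + 2*v; d F_3 = (-2*u) du + (2) dv
Combining and collecting du, dv coefficients:
  coeff of du: -4*u^3 - 10*u^2*v + 8*u*v - 6*v^2 + 3*v
  coeff of dv: 6*u^3 - 2*u^2 + 4*u*v + 3*u + 4*v
F^* omega = (-4*u^3 - 10*u^2*v + 8*u*v - 6*v^2 + 3*v) du + (6*u^3 - 2*u^2 + 4*u*v + 3*u + 4*v) dv.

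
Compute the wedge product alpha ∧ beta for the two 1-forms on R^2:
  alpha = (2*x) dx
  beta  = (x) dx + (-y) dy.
alpha ∧ beta = (-2*x*y) dx ∧ dy

Distribute the wedge, using dx_i ∧ dx_j = -dx_j ∧ dx_i and dx_i ∧ dx_i = 0. For each pair (i, j) with i < j, the coefficient of dx_i ∧ dx_j in alpha ∧ beta is (alpha_i * beta_j - alpha_j * beta_i). Collecting: alpha ∧ beta = (-2*x*y) dx ∧ dy.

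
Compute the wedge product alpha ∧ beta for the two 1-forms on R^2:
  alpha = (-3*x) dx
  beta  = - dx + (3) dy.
alpha ∧ beta = (-9*x) dx ∧ dy

Distribute the wedge, using dx_i ∧ dx_j = -dx_j ∧ dx_i and dx_i ∧ dx_i = 0. For each pair (i, j) with i < j, the coefficient of dx_i ∧ dx_j in alpha ∧ beta is (alpha_i * beta_j - alpha_j * beta_i). Collecting: alpha ∧ beta = (-9*x) dx ∧ dy.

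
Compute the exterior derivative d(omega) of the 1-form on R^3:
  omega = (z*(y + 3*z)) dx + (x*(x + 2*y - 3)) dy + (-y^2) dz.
d(omega) = (2*x + 2*y - z - 3) dx ∧ dy + (-y - 6*z) dx ∧ dz + (-2*y) dy ∧ dz

For a 1-form omega = sum_i f_i dx_i, the exterior derivative is
  d(omega) = sum_{i < j} (∂f_j/∂x_i - ∂f_i/∂x_j) dx_i ∧ dx_j.
  coefficient of dx ∧ dy: ∂f_2/∂x - ∂f_1/∂y = ∂(x*(x + 2*y - 3))/∂x - ∂(z*(y + 3*z))/∂y = 2*x + 2*y - z - 3
  coefficient of dx ∧ dz: ∂f_3/∂x - ∂f_1/∂z = ∂(-y^2)/∂x - ∂(z*(y + 3*z))/∂z = -y - 6*z
  coefficient of dy ∧ dz: ∂f_3/∂y - ∂f_2/∂z = ∂(-y^2)/∂y - ∂(x*(x + 2*y - 3))/∂z = -2*y
Assembling: d(omega) = (2*x + 2*y - z - 3) dx ∧ dy + (-y - 6*z) dx ∧ dz + (-2*y) dy ∧ dz.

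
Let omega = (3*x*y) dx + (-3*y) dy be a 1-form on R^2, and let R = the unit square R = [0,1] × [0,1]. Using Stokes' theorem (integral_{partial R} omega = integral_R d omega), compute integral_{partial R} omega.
integral_(partial R) omega = -3/2

Stokes: integral_partial_R omega = integral_R d omega with d omega = (∂Q/∂x - ∂P/∂y) dx ∧ dy.
  ∂Q/∂x = 0
  ∂P/∂y = 3*x
  integrand = ∂Q/∂x - ∂P/∂y = -3*x.
Integrating over R: integral_0^1 integral_0^1 (-3*x) dx dy = -3/2.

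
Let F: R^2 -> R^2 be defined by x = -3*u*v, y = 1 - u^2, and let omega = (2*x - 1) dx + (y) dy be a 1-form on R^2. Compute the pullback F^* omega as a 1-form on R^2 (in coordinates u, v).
F^* omega = (2*u^3 + 18*u*v^2 - 2*u + 3*v) du + (3*u*(6*u*v + 1)) dv

Using F^*(f dg) = (f ∘ F) d(g ∘ F), substitute each coordinate x_i by F_i(u, v) in f_i, and replace dx_i by d F_i = (∂F_i/∂u) du + (∂F_i/∂v) dv.
  For the x component: f_1(F) = -6*u*v - 1; d F_1 = (-3*v) du + (-3*u) dv
  For the y component: f_2(F) = 1 - u^2; d F_2 = (-2*u) du + (0) dv
Combining and collecting du, dv coefficients:
  coeff of du: 2*u^3 + 18*u*v^2 - 2*u + 3*v
  coeff of dv: 3*u*(6*u*v + 1)
F^* omega = (2*u^3 + 18*u*v^2 - 2*u + 3*v) du + (3*u*(6*u*v + 1)) dv.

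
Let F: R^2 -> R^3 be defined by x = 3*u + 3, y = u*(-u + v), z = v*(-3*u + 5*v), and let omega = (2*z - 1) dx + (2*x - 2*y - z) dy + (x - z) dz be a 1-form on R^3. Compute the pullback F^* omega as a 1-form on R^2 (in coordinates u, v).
F^* omega = (-4*u^3 - 12*u^2 + 2*u*v^2 - 21*u*v - 12*u + 10*v^3 + 30*v^2 - 3*v - 3) du + (2*u^3 - 8*u^2*v - 3*u^2 + 40*u*v^2 + 30*u*v - 3*u - 50*v^3 + 30*v) dv

Using F^*(f dg) = (f ∘ F) d(g ∘ F), substitute each coordinate x_i by F_i(u, v) in f_i, and replace dx_i by d F_i = (∂F_i/∂u) du + (∂F_i/∂v) dv.
  For the x component: f_1(F) = -6*u*v + 10*v^2 - 1; d F_1 = (3) du + (0) dv
  For the y component: f_2(F) = 2*u^2 + u*v + 6*u - 5*v^2 + 6; d F_2 = (-2*u + v) du + (u) dv
  For the z component: f_3(F) = 3*u*v + 3*u - 5*v^2 + 3; d F_3 = (-3*v) du + (-3*u + 10*v) dv
Combining and collecting du, dv coefficients:
  coeff of du: -4*u^3 - 12*u^2 + 2*u*v^2 - 21*u*v - 12*u + 10*v^3 + 30*v^2 - 3*v - 3
  coeff of dv: 2*u^3 - 8*u^2*v - 3*u^2 + 40*u*v^2 + 30*u*v - 3*u - 50*v^3 + 30*v
F^* omega = (-4*u^3 - 12*u^2 + 2*u*v^2 - 21*u*v - 12*u + 10*v^3 + 30*v^2 - 3*v - 3) du + (2*u^3 - 8*u^2*v - 3*u^2 + 40*u*v^2 + 30*u*v - 3*u - 50*v^3 + 30*v) dv.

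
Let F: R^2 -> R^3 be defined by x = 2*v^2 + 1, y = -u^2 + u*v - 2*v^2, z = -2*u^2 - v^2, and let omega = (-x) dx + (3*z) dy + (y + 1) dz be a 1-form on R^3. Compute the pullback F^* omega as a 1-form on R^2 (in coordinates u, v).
F^* omega = (16*u^3 - 10*u^2*v + 14*u*v^2 - 4*u - 3*v^3) du + (-6*u^3 + 26*u^2*v - 5*u*v^2 + 8*v^3 - 6*v) dv

Using F^*(f dg) = (f ∘ F) d(g ∘ F), substitute each coordinate x_i by F_i(u, v) in f_i, and replace dx_i by d F_i = (∂F_i/∂u) du + (∂F_i/∂v) dv.
  For the x component: f_1(F) = -2*v^2 - 1; d F_1 = (0) du + (4*v) dv
  For the y component: f_2(F) = -6*u^2 - 3*v^2; d F_2 = (-2*u + v) du + (u - 4*v) dv
  For the z component: f_3(F) = -u^2 + u*v - 2*v^2 + 1; d F_3 = (-4*u) du + (-2*v) dv
Combining and collecting du, dv coefficients:
  coeff of du: 16*u^3 - 10*u^2*v + 14*u*v^2 - 4*u - 3*v^3
  coeff of dv: -6*u^3 + 26*u^2*v - 5*u*v^2 + 8*v^3 - 6*v
F^* omega = (16*u^3 - 10*u^2*v + 14*u*v^2 - 4*u - 3*v^3) du + (-6*u^3 + 26*u^2*v - 5*u*v^2 + 8*v^3 - 6*v) dv.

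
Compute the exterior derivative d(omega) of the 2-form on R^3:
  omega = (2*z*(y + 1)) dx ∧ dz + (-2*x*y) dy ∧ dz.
d(omega) = (-2*y - 2*z) dx ∧ dy ∧ dz

For a 2-form omega = sum_{i<j} g_{ij} dx_i ∧ dx_j, the exterior derivative is
  d(omega) = sum_{i<j} d(g_{ij}) ∧ dx_i ∧ dx_j = sum_{i<j, k} (∂g_{ij}/∂x_k) dx_k ∧ dx_i ∧ dx_j.
Expand each term, using dx_k ∧ dx_i ∧ dx_j = sgn(permutation) dx_{(a)} ∧ dx_{(b)} ∧ dx_{(c)} with (a < b < c) sorted:
  d(2*z*(y + 1)) includes (∂/∂y)(2*z*(y + 1)) dy = (2*z) dy, which multiplied by dx ∧ dz gives (-2*z) dx ∧ dy ∧ dz
  d(-2*x*y) includes (∂/∂x)(-2*x*y) dx = (-2*y) dx, which multiplied by dy ∧ dz gives (-2*y) dx ∧ dy ∧ dz
Collecting like 3-forms: d(omega) = (-2*y - 2*z) dx ∧ dy ∧ dz.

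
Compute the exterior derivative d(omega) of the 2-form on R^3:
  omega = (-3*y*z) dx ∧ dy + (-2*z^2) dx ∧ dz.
d(omega) = (-3*y) dx ∧ dy ∧ dz

For a 2-form omega = sum_{i<j} g_{ij} dx_i ∧ dx_j, the exterior derivative is
  d(omega) = sum_{i<j} d(g_{ij}) ∧ dx_i ∧ dx_j = sum_{i<j, k} (∂g_{ij}/∂x_k) dx_k ∧ dx_i ∧ dx_j.
Expand each term, using dx_k ∧ dx_i ∧ dx_j = sgn(permutation) dx_{(a)} ∧ dx_{(b)} ∧ dx_{(c)} with (a < b < c) sorted:
  d(-3*y*z) includes (∂/∂z)(-3*y*z) dz = (-3*y) dz, which multiplied by dx ∧ dy gives (-3*y) dx ∧ dy ∧ dz
Collecting like 3-forms: d(omega) = (-3*y) dx ∧ dy ∧ dz.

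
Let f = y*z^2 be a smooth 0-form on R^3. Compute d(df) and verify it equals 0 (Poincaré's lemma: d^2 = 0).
d(df) = 0

Step 1: df = sum_i (∂f/∂x_i) dx_i = (0) dx + (z^2) dy + (2*y*z) dz.
Step 2: Apply d again. Using the 1-form formula, the coefficient of dx ∧ dy in d(df) is ∂^2 f/∂x ∂y - ∂^2 f/∂y ∂x = (0) - (0) = 0 (equality of mixed partials for smooth f).
Similarly for dx ∧ dz and dy ∧ dz — all coefficients vanish. So d(df) = 0.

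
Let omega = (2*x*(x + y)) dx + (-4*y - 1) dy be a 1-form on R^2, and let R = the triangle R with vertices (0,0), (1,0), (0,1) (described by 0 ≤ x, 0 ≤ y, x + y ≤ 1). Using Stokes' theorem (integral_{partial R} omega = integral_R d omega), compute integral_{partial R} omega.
integral_(partial R) omega = -1/3

Stokes: integral_partial_R omega = integral_R d omega with d omega = (∂Q/∂x - ∂P/∂y) dx ∧ dy.
  ∂Q/∂x = 0
  ∂P/∂y = 2*x
  integrand = ∂Q/∂x - ∂P/∂y = -2*x.
Integrating over R: integral_0^1 integral_0^{1-x} (-2*x) dy dx = -1/3.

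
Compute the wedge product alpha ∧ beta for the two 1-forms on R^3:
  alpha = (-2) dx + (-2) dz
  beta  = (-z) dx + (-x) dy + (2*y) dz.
alpha ∧ beta = (2*x) dx ∧ dy + (-4*y - 2*z) dx ∧ dz + (-2*x) dy ∧ dz

Distribute the wedge, using dx_i ∧ dx_j = -dx_j ∧ dx_i and dx_i ∧ dx_i = 0. For each pair (i, j) with i < j, the coefficient of dx_i ∧ dx_j in alpha ∧ beta is (alpha_i * beta_j - alpha_j * beta_i). Collecting: alpha ∧ beta = (2*x) dx ∧ dy + (-4*y - 2*z) dx ∧ dz + (-2*x) dy ∧ dz.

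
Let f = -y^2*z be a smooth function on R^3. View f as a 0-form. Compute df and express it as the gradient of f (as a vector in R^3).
df = (0) dx + (-2*y*z) dy + (-y^2) dz; grad f = (0, -2*y*z, -y^2)

For a 0-form f, d f = (∂f/∂x) dx + (∂f/∂y) dy + (∂f/∂z) dz. The components of the vector representation are exactly the entries of grad f in Cartesian coordinates:
  ∂f/∂x = 0
  ∂f/∂y = -2*y*z
  ∂f/∂z = -y^2.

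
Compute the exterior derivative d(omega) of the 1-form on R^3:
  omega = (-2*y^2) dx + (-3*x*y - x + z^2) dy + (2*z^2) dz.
d(omega) = (y - 1) dx ∧ dy + (-2*z) dy ∧ dz

For a 1-form omega = sum_i f_i dx_i, the exterior derivative is
  d(omega) = sum_{i < j} (∂f_j/∂x_i - ∂f_i/∂x_j) dx_i ∧ dx_j.
  coefficient of dx ∧ dy: ∂f_2/∂x - ∂f_1/∂y = ∂(-3*x*y - x + z^2)/∂x - ∂(-2*y^2)/∂y = y - 1
  coefficient of dy ∧ dz: ∂f_3/∂y - ∂f_2/∂z = ∂(2*z^2)/∂y - ∂(-3*x*y - x + z^2)/∂z = -2*z
Assembling: d(omega) = (y - 1) dx ∧ dy + (-2*z) dy ∧ dz.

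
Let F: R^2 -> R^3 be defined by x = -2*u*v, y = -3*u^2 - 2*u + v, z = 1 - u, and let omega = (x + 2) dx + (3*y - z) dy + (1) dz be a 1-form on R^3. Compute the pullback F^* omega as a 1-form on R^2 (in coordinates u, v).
F^* omega = (54*u^3 + 48*u^2 + 4*u*v^2 - 18*u*v + 16*u - 10*v + 1) du + (4*u^2*v - 9*u^2 - 9*u + 3*v - 1) dv

Using F^*(f dg) = (f ∘ F) d(g ∘ F), substitute each coordinate x_i by F_i(u, v) in f_i, and replace dx_i by d F_i = (∂F_i/∂u) du + (∂F_i/∂v) dv.
  For the x component: f_1(F) = -2*u*v + 2; d F_1 = (-2*v) du + (-2*u) dv
  For the y component: f_2(F) = -9*u^2 - 5*u + 3*v - 1; d F_2 = (-6*u - 2) du + (1) dv
  For the z component: f_3(F) = 1; d F_3 = (-1) du + (0) dv
Combining and collecting du, dv coefficients:
  coeff of du: 54*u^3 + 48*u^2 + 4*u*v^2 - 18*u*v + 16*u - 10*v + 1
  coeff of dv: 4*u^2*v - 9*u^2 - 9*u + 3*v - 1
F^* omega = (54*u^3 + 48*u^2 + 4*u*v^2 - 18*u*v + 16*u - 10*v + 1) du + (4*u^2*v - 9*u^2 - 9*u + 3*v - 1) dv.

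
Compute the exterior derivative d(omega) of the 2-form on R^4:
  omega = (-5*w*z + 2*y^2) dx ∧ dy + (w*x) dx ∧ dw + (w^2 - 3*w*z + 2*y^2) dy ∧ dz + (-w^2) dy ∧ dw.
d(omega) = (-5*w) dx ∧ dy ∧ dz + (-5*z) dx ∧ dy ∧ dw + (2*w - 3*z) dy ∧ dz ∧ dw

For a 2-form omega = sum_{i<j} g_{ij} dx_i ∧ dx_j, the exterior derivative is
  d(omega) = sum_{i<j} d(g_{ij}) ∧ dx_i ∧ dx_j = sum_{i<j, k} (∂g_{ij}/∂x_k) dx_k ∧ dx_i ∧ dx_j.
Expand each term, using dx_k ∧ dx_i ∧ dx_j = sgn(permutation) dx_{(a)} ∧ dx_{(b)} ∧ dx_{(c)} with (a < b < c) sorted:
  d(-5*w*z + 2*y^2) includes (∂/∂z)(-5*w*z + 2*y^2) dz = (-5*w) dz, which multiplied by dx ∧ dy gives (-5*w) dx ∧ dy ∧ dz
  d(-5*w*z + 2*y^2) includes (∂/∂w)(-5*w*z + 2*y^2) dw = (-5*z) dw, which multiplied by dx ∧ dy gives (-5*z) dx ∧ dy ∧ dw
  d(w^2 - 3*w*z + 2*y^2) includes (∂/∂w)(w^2 - 3*w*z + 2*y^2) dw = (2*w - 3*z) dw, which multiplied by dy ∧ dz gives (2*w - 3*z) dy ∧ dz ∧ dw
Collecting like 3-forms: d(omega) = (-5*w) dx ∧ dy ∧ dz + (-5*z) dx ∧ dy ∧ dw + (2*w - 3*z) dy ∧ dz ∧ dw.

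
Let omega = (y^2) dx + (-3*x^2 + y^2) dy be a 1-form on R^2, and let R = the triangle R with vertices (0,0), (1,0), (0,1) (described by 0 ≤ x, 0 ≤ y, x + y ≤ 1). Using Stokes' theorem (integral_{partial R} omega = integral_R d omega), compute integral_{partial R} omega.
integral_(partial R) omega = -4/3

Stokes: integral_partial_R omega = integral_R d omega with d omega = (∂Q/∂x - ∂P/∂y) dx ∧ dy.
  ∂Q/∂x = -6*x
  ∂P/∂y = 2*y
  integrand = ∂Q/∂x - ∂P/∂y = -6*x - 2*y.
Integrating over R: integral_0^1 integral_0^{1-x} (-6*x - 2*y) dy dx = -4/3.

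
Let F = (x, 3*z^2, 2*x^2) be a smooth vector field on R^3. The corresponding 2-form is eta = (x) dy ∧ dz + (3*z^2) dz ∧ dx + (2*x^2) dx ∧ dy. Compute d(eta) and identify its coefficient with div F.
d(eta) = (1) dx ∧ dy ∧ dz; div F = 1

For a 2-form in R^3 of the form above, applying d gives a 3-form with coefficient ∂P/∂x + ∂Q/∂y + ∂R/∂z:
  ∂P/∂x = 1
  ∂Q/∂y = 0
  ∂R/∂z = 0
Sum = 1, which is exactly div F.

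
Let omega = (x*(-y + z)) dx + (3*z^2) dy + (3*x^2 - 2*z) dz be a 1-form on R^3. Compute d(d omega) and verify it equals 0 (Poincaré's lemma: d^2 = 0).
d(d omega) = 0

Step 1: d omega = sum_{i<j} (∂f_j/∂x_i - ∂f_i/∂x_j) dx_i ∧ dx_j:
  coeff of dx ∧ dy: x
  coeff of dx ∧ dz: 5*x
  coeff of dy ∧ dz: -6*z
Step 2: Apply d again to each 2-form coefficient. The only possible 3-form in R^3 is dx ∧ dy ∧ dz, with coefficient
  ∂(coeff of dy∧dz)/∂x - ∂(coeff of dx∧dz)/∂y + ∂(coeff of dx∧dy)/∂z
  = ∂/∂x (-6*z) - ∂/∂y (5*x) + ∂/∂z (x).
Each of these terms simplifies to sums of mixed partials that cancel in pairs. The result is 0 (by equality of mixed partials for smooth functions — Schwarz / Clairaut).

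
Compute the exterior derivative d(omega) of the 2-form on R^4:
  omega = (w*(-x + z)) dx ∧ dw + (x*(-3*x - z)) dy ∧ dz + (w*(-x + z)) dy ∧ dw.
d(omega) = (-w) dx ∧ dz ∧ dw + (-6*x - z) dx ∧ dy ∧ dz + (-w) dx ∧ dy ∧ dw + (-w) dy ∧ dz ∧ dw

For a 2-form omega = sum_{i<j} g_{ij} dx_i ∧ dx_j, the exterior derivative is
  d(omega) = sum_{i<j} d(g_{ij}) ∧ dx_i ∧ dx_j = sum_{i<j, k} (∂g_{ij}/∂x_k) dx_k ∧ dx_i ∧ dx_j.
Expand each term, using dx_k ∧ dx_i ∧ dx_j = sgn(permutation) dx_{(a)} ∧ dx_{(b)} ∧ dx_{(c)} with (a < b < c) sorted:
  d(w*(-x + z)) includes (∂/∂z)(w*(-x + z)) dz = (w) dz, which multiplied by dx ∧ dw gives (-w) dx ∧ dz ∧ dw
  d(x*(-3*x - z)) includes (∂/∂x)(x*(-3*x - z)) dx = (-6*x - z) dx, which multiplied by dy ∧ dz gives (-6*x - z) dx ∧ dy ∧ dz
  d(w*(-x + z)) includes (∂/∂x)(w*(-x + z)) dx = (-w) dx, which multiplied by dy ∧ dw gives (-w) dx ∧ dy ∧ dw
  d(w*(-x + z)) includes (∂/∂z)(w*(-x + z)) dz = (w) dz, which multiplied by dy ∧ dw gives (-w) dy ∧ dz ∧ dw
Collecting like 3-forms: d(omega) = (-w) dx ∧ dz ∧ dw + (-6*x - z) dx ∧ dy ∧ dz + (-w) dx ∧ dy ∧ dw + (-w) dy ∧ dz ∧ dw.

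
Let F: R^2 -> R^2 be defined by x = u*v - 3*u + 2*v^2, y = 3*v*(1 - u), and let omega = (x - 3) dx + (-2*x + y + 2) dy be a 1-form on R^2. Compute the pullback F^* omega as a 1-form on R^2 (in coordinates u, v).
F^* omega = (16*u*v^2 - 24*u*v + 9*u + 14*v^3 - 15*v^2 - 9*v + 9) du + (16*u^2*v - 21*u^2 + 18*u*v^2 - 36*u*v + 9*u + 8*v^3 - 12*v^2 - 3*v + 6) dv

Using F^*(f dg) = (f ∘ F) d(g ∘ F), substitute each coordinate x_i by F_i(u, v) in f_i, and replace dx_i by d F_i = (∂F_i/∂u) du + (∂F_i/∂v) dv.
  For the x component: f_1(F) = u*v - 3*u + 2*v^2 - 3; d F_1 = (v - 3) du + (u + 4*v) dv
  For the y component: f_2(F) = -5*u*v + 6*u - 4*v^2 + 3*v + 2; d F_2 = (-3*v) du + (3 - 3*u) dv
Combining and collecting du, dv coefficients:
  coeff of du: 16*u*v^2 - 24*u*v + 9*u + 14*v^3 - 15*v^2 - 9*v + 9
  coeff of dv: 16*u^2*v - 21*u^2 + 18*u*v^2 - 36*u*v + 9*u + 8*v^3 - 12*v^2 - 3*v + 6
F^* omega = (16*u*v^2 - 24*u*v + 9*u + 14*v^3 - 15*v^2 - 9*v + 9) du + (16*u^2*v - 21*u^2 + 18*u*v^2 - 36*u*v + 9*u + 8*v^3 - 12*v^2 - 3*v + 6) dv.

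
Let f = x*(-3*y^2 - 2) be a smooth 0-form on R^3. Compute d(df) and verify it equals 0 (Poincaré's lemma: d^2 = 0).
d(df) = 0

Step 1: df = sum_i (∂f/∂x_i) dx_i = (-3*y^2 - 2) dx + (-6*x*y) dy + (0) dz.
Step 2: Apply d again. Using the 1-form formula, the coefficient of dx ∧ dy in d(df) is ∂^2 f/∂x ∂y - ∂^2 f/∂y ∂x = (-6*y) - (-6*y) = 0 (equality of mixed partials for smooth f).
Similarly for dx ∧ dz and dy ∧ dz — all coefficients vanish. So d(df) = 0.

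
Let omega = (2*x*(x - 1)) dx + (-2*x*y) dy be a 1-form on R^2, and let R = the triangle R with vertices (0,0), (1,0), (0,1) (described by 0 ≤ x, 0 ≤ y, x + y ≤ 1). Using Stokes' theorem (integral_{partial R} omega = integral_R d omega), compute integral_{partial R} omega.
integral_(partial R) omega = -1/3

Stokes: integral_partial_R omega = integral_R d omega with d omega = (∂Q/∂x - ∂P/∂y) dx ∧ dy.
  ∂Q/∂x = -2*y
  ∂P/∂y = 0
  integrand = ∂Q/∂x - ∂P/∂y = -2*y.
Integrating over R: integral_0^1 integral_0^{1-x} (-2*y) dy dx = -1/3.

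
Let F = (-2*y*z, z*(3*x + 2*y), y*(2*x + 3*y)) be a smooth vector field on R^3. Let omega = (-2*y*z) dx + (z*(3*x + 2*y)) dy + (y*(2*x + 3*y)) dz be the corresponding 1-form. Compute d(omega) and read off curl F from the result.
d(omega) = (-x + 4*y) dy ∧ dz + (-4*y) dz ∧ dx + (5*z) dx ∧ dy; curl F = (-x + 4*y, -4*y, 5*z)

d omega = sum_{i<j} (∂f_j/∂x_i - ∂f_i/∂x_j) dx_i ∧ dx_j. Under the identification (dy ∧ dz, dz ∧ dx, dx ∧ dy) ↔ (e_x, e_y, e_z), the coefficients are exactly the components of curl F. Compute:
  ∂R/∂y - ∂Q/∂z = (2*x + 6*y) - (3*x + 2*y) = -x + 4*y
  ∂P/∂z - ∂R/∂x = (-2*y) - (2*y) = -4*y
  ∂Q/∂x - ∂P/∂y = (3*z) - (-2*z) = 5*z.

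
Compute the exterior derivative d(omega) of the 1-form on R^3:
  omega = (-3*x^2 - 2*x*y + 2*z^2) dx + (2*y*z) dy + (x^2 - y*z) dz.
d(omega) = (2*x) dx ∧ dy + (2*x - 4*z) dx ∧ dz + (-2*y - z) dy ∧ dz

For a 1-form omega = sum_i f_i dx_i, the exterior derivative is
  d(omega) = sum_{i < j} (∂f_j/∂x_i - ∂f_i/∂x_j) dx_i ∧ dx_j.
  coefficient of dx ∧ dy: ∂f_2/∂x - ∂f_1/∂y = ∂(2*y*z)/∂x - ∂(-3*x^2 - 2*x*y + 2*z^2)/∂y = 2*x
  coefficient of dx ∧ dz: ∂f_3/∂x - ∂f_1/∂z = ∂(x^2 - y*z)/∂x - ∂(-3*x^2 - 2*x*y + 2*z^2)/∂z = 2*x - 4*z
  coefficient of dy ∧ dz: ∂f_3/∂y - ∂f_2/∂z = ∂(x^2 - y*z)/∂y - ∂(2*y*z)/∂z = -2*y - z
Assembling: d(omega) = (2*x) dx ∧ dy + (2*x - 4*z) dx ∧ dz + (-2*y - z) dy ∧ dz.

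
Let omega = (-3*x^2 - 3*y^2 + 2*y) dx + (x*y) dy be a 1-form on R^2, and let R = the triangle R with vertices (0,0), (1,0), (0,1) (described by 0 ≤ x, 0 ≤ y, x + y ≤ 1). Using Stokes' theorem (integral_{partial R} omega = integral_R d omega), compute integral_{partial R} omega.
integral_(partial R) omega = 1/6

Stokes: integral_partial_R omega = integral_R d omega with d omega = (∂Q/∂x - ∂P/∂y) dx ∧ dy.
  ∂Q/∂x = y
  ∂P/∂y = 2 - 6*y
  integrand = ∂Q/∂x - ∂P/∂y = 7*y - 2.
Integrating over R: integral_0^1 integral_0^{1-x} (7*y - 2) dy dx = 1/6.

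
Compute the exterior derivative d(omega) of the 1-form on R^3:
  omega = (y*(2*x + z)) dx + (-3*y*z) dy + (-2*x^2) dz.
d(omega) = (-2*x - z) dx ∧ dy + (-4*x - y) dx ∧ dz + (3*y) dy ∧ dz

For a 1-form omega = sum_i f_i dx_i, the exterior derivative is
  d(omega) = sum_{i < j} (∂f_j/∂x_i - ∂f_i/∂x_j) dx_i ∧ dx_j.
  coefficient of dx ∧ dy: ∂f_2/∂x - ∂f_1/∂y = ∂(-3*y*z)/∂x - ∂(y*(2*x + z))/∂y = -2*x - z
  coefficient of dx ∧ dz: ∂f_3/∂x - ∂f_1/∂z = ∂(-2*x^2)/∂x - ∂(y*(2*x + z))/∂z = -4*x - y
  coefficient of dy ∧ dz: ∂f_3/∂y - ∂f_2/∂z = ∂(-2*x^2)/∂y - ∂(-3*y*z)/∂z = 3*y
Assembling: d(omega) = (-2*x - z) dx ∧ dy + (-4*x - y) dx ∧ dz + (3*y) dy ∧ dz.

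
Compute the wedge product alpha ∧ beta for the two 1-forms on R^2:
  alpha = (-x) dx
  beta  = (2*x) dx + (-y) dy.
alpha ∧ beta = (x*y) dx ∧ dy

Distribute the wedge, using dx_i ∧ dx_j = -dx_j ∧ dx_i and dx_i ∧ dx_i = 0. For each pair (i, j) with i < j, the coefficient of dx_i ∧ dx_j in alpha ∧ beta is (alpha_i * beta_j - alpha_j * beta_i). Collecting: alpha ∧ beta = (x*y) dx ∧ dy.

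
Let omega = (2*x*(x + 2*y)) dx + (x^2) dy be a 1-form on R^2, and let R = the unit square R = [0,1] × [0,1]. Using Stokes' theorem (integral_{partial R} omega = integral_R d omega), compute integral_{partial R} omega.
integral_(partial R) omega = -1

Stokes: integral_partial_R omega = integral_R d omega with d omega = (∂Q/∂x - ∂P/∂y) dx ∧ dy.
  ∂Q/∂x = 2*x
  ∂P/∂y = 4*x
  integrand = ∂Q/∂x - ∂P/∂y = -2*x.
Integrating over R: integral_0^1 integral_0^1 (-2*x) dx dy = -1.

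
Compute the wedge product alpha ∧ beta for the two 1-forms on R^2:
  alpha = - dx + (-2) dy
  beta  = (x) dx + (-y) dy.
alpha ∧ beta = (2*x + y) dx ∧ dy

Distribute the wedge, using dx_i ∧ dx_j = -dx_j ∧ dx_i and dx_i ∧ dx_i = 0. For each pair (i, j) with i < j, the coefficient of dx_i ∧ dx_j in alpha ∧ beta is (alpha_i * beta_j - alpha_j * beta_i). Collecting: alpha ∧ beta = (2*x + y) dx ∧ dy.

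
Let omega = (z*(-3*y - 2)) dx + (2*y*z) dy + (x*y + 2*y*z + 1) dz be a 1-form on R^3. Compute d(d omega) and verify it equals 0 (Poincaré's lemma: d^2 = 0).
d(d omega) = 0

Step 1: d omega = sum_{i<j} (∂f_j/∂x_i - ∂f_i/∂x_j) dx_i ∧ dx_j:
  coeff of dx ∧ dy: 3*z
  coeff of dx ∧ dz: 4*y + 2
  coeff of dy ∧ dz: x - 2*y + 2*z
Step 2: Apply d again to each 2-form coefficient. The only possible 3-form in R^3 is dx ∧ dy ∧ dz, with coefficient
  ∂(coeff of dy∧dz)/∂x - ∂(coeff of dx∧dz)/∂y + ∂(coeff of dx∧dy)/∂z
  = ∂/∂x (x - 2*y + 2*z) - ∂/∂y (4*y + 2) + ∂/∂z (3*z).
Each of these terms simplifies to sums of mixed partials that cancel in pairs. The result is 0 (by equality of mixed partials for smooth functions — Schwarz / Clairaut).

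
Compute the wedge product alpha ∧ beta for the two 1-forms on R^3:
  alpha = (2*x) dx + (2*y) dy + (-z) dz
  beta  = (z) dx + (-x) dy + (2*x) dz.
alpha ∧ beta = (-2*x^2 - 2*y*z) dx ∧ dy + (4*x^2 + z^2) dx ∧ dz + (x*(4*y - z)) dy ∧ dz

Distribute the wedge, using dx_i ∧ dx_j = -dx_j ∧ dx_i and dx_i ∧ dx_i = 0. For each pair (i, j) with i < j, the coefficient of dx_i ∧ dx_j in alpha ∧ beta is (alpha_i * beta_j - alpha_j * beta_i). Collecting: alpha ∧ beta = (-2*x^2 - 2*y*z) dx ∧ dy + (4*x^2 + z^2) dx ∧ dz + (x*(4*y - z)) dy ∧ dz.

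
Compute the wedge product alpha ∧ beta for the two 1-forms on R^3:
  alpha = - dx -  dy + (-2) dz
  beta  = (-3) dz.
alpha ∧ beta = (3) dx ∧ dz + (3) dy ∧ dz

Distribute the wedge, using dx_i ∧ dx_j = -dx_j ∧ dx_i and dx_i ∧ dx_i = 0. For each pair (i, j) with i < j, the coefficient of dx_i ∧ dx_j in alpha ∧ beta is (alpha_i * beta_j - alpha_j * beta_i). Collecting: alpha ∧ beta = (3) dx ∧ dz + (3) dy ∧ dz.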